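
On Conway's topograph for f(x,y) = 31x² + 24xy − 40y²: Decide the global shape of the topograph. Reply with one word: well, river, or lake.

D = b²−4ac = 24² − 4·31·(-40) = 5536
D > 0 non-square ⇒ indefinite ⇒ periodic river

river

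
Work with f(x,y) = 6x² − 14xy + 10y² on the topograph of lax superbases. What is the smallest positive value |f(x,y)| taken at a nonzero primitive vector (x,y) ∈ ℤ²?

translate: b→-2 (≡-14 mod 12), so (6,-14,10)→(6,-2,2)
flip: (6,-2,2)→(2,2,6)
reduced (well bottom): (2,2,6) with a≤c, −a<b≤a
well minimum = a = 2

2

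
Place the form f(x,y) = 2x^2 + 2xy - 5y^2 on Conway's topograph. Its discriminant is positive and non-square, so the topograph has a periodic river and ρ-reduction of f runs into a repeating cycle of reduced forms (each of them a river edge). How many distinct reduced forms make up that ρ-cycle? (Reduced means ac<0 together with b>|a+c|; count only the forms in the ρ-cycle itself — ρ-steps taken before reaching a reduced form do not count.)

D = 44, ⌊√D⌋ = 6
descent: ρ → (-5,-2,2)
descent: ρ → (2,6,-1)  [lands on river]
river: ρ → (-1,6,2)
ρ-cycle length = 2 (tail of 2 descent steps not counted)

2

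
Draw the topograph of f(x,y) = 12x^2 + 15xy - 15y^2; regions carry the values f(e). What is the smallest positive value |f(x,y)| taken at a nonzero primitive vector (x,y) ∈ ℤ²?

river: ρ → (-15,15,12)
river: ρ → (12,9,-18)
river: ρ → (-18,27,3)
river: ρ → (3,27,-18)
river: ρ → (-18,9,12)
river: ρ → (12,15,-15)
closes: descent 0, river 6
min |a| on river = 3

3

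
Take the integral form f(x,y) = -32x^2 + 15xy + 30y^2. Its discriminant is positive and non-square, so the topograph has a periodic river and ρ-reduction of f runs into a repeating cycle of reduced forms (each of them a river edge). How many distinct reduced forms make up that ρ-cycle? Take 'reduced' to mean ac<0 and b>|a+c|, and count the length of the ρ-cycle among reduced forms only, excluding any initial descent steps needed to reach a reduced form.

D = 4065, ⌊√D⌋ = 63
river: ρ → (30,45,-17)
river: ρ → (-17,57,12)
river: ρ → (12,63,-2)
river: ρ → (-2,61,43)
river: ρ → (43,25,-20)
river: ρ → (-20,55,13)
river: ρ → (13,49,-32)
river: ρ → (-32,15,30)
ρ-cycle length = 8 (tail of 0 descent steps not counted)

8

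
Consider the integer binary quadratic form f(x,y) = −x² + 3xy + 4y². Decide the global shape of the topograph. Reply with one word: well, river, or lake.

D = b²−4ac = 3² − 4·(-1)·4 = 25
D = 5² is a perfect square ⇒ form factors over ℤ ⇒ lakes

lake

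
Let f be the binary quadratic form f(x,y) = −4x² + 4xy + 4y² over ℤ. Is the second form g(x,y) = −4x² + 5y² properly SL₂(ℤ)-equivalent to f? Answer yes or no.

D₁ = 80, D₂ = 80
river cycle of f (length 2): (4, 4, -4), (-4, 4, 4)
river cycle of g (length 2): (-4, 8, 1), (1, 8, -4)
cycles differ ⇒ inequivalent

no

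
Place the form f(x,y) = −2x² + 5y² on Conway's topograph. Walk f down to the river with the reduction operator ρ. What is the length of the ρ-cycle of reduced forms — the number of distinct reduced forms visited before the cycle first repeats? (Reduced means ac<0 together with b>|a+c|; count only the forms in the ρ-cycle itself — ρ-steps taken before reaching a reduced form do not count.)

D = 40, ⌊√D⌋ = 6
descent: ρ → (5,0,-2)
descent: ρ → (-2,4,3)  [lands on river]
river: ρ → (3,2,-3)
river: ρ → (-3,4,2)
river: ρ → (2,4,-3)
river: ρ → (-3,2,3)
river: ρ → (3,4,-2)
ρ-cycle length = 6 (tail of 2 descent steps not counted)

6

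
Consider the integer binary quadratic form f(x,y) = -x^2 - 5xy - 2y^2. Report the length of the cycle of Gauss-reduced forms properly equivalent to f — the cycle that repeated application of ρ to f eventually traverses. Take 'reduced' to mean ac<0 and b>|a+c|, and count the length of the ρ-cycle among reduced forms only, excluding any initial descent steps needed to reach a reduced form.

D = 17, ⌊√D⌋ = 4
descent: ρ → (-2,1,2)  [lands on river]
river: ρ → (2,3,-1)
river: ρ → (-1,3,2)
river: ρ → (2,1,-2)
river: ρ → (-2,3,1)
river: ρ → (1,3,-2)
ρ-cycle length = 6 (tail of 1 descent step not counted)

6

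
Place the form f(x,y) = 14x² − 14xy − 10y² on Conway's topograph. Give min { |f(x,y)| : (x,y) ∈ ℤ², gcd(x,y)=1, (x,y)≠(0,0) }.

descent: ρ → (-10,14,14)  [lands on river]
river: ρ → (14,14,-10)
river: ρ → (-10,26,2)
river: ρ → (2,26,-10)
closes: descent 1, river 4
min |a| on river = 2

2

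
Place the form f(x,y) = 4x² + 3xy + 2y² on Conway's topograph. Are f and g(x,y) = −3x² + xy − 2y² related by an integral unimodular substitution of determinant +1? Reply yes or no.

D₁ = -23, D₂ = -23
f: flip: (4,3,2)→(2,-3,4)
f: translate: b→1 (≡-3 mod 4), so (2,-3,4)→(2,1,3)
f: reduced (well bottom): (2,1,3) with a≤c, −a<b≤a
g is negative-definite; reduce −g:
−g: flip: (3,-1,2)→(2,1,3)
−g: reduced (well bottom): (2,1,3) with a≤c, −a<b≤a
flip sign back: reduced form of g is (-2,-1,-3)
reduced forms (2, 1, 3) vs (-2, -1, -3) ⇒ inequivalent

no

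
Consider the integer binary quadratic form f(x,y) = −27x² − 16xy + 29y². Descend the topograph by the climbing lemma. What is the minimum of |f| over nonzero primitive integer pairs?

descent: ρ → (29,16,-27)  [lands on river]
river: ρ → (-27,38,18)
river: ρ → (18,34,-31)
river: ρ → (-31,28,21)
river: ρ → (21,56,-3)
river: ρ → (-3,58,2)
river: ρ → (2,58,-3)
river: ρ → (-3,56,21)
river: ρ → (21,28,-31)
river: ρ → (-31,34,18)
river: ρ → (18,38,-27)
river: ρ → (-27,16,29)
river: ρ → (29,42,-14)
river: ρ → (-14,42,29)
closes: descent 1, river 14
min |a| on river = 2

2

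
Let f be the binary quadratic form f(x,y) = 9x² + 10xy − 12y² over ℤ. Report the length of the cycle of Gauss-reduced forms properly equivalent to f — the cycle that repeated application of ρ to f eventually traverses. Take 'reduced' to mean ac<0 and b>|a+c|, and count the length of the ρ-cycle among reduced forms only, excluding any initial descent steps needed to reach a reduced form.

D = 532, ⌊√D⌋ = 23
river: ρ → (-12,14,7)
river: ρ → (7,14,-12)
river: ρ → (-12,10,9)
river: ρ → (9,8,-13)
river: ρ → (-13,18,4)
river: ρ → (4,22,-3)
river: ρ → (-3,20,11)
river: ρ → (11,2,-12)
river: ρ → (-12,22,1)
river: ρ → (1,22,-12)
river: ρ → (-12,2,11)
river: ρ → (11,20,-3)
river: ρ → (-3,22,4)
river: ρ → (4,18,-13)
river: ρ → (-13,8,9)
river: ρ → (9,10,-12)
ρ-cycle length = 16 (tail of 0 descent steps not counted)

16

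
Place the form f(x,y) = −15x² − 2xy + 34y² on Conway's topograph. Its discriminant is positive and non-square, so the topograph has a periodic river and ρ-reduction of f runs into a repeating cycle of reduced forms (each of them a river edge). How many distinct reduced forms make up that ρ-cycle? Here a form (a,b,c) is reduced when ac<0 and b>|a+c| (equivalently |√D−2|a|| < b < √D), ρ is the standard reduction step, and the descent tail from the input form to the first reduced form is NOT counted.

D = 2044, ⌊√D⌋ = 45
descent: ρ → (34,2,-15)
descent: ρ → (-15,28,21)  [lands on river]
river: ρ → (21,14,-22)
river: ρ → (-22,30,13)
river: ρ → (13,22,-30)
river: ρ → (-30,38,5)
river: ρ → (5,42,-14)
river: ρ → (-14,42,5)
river: ρ → (5,38,-30)
river: ρ → (-30,22,13)
river: ρ → (13,30,-22)
river: ρ → (-22,14,21)
river: ρ → (21,28,-15)
river: ρ → (-15,32,17)
river: ρ → (17,36,-11)
river: ρ → (-11,30,26)
river: ρ → (26,22,-15)
river: ρ → (-15,38,10)
river: ρ → (10,42,-7)
river: ρ → (-7,42,10)
river: ρ → (10,38,-15)
river: ρ → (-15,22,26)
river: ρ → (26,30,-11)
river: ρ → (-11,36,17)
river: ρ → (17,32,-15)
ρ-cycle length = 24 (tail of 2 descent steps not counted)

24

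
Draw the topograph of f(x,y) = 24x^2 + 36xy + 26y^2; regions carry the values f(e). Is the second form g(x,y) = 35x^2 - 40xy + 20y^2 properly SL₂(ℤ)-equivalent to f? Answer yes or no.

D₁ = -1200, D₂ = -1200
f: translate: b→-12 (≡36 mod 48), so (24,36,26)→(24,-12,14)
f: flip: (24,-12,14)→(14,12,24)
f: reduced (well bottom): (14,12,24) with a≤c, −a<b≤a
g: translate: b→30 (≡-40 mod 70), so (35,-40,20)→(35,30,15)
g: flip: (35,30,15)→(15,-30,35)
g: translate: b→0 (≡-30 mod 30), so (15,-30,35)→(15,0,20)
g: reduced (well bottom): (15,0,20) with a≤c, −a<b≤a
reduced forms (14, 12, 24) vs (15, 0, 20) ⇒ inequivalent

no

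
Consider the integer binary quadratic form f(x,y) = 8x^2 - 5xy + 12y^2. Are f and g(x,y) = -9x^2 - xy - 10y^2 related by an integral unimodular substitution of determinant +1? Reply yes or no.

D₁ = -359, D₂ = -359
f: reduced (well bottom): (8,-5,12) with a≤c, −a<b≤a
g is negative-definite; reduce −g:
−g: reduced (well bottom): (9,1,10) with a≤c, −a<b≤a
flip sign back: reduced form of g is (-9,-1,-10)
reduced forms (8, -5, 12) vs (-9, -1, -10) ⇒ inequivalent

no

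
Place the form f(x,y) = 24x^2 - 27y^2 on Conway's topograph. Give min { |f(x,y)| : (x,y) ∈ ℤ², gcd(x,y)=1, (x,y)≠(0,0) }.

descent: ρ → (-27,0,24)
descent: ρ → (24,48,-3)  [lands on river]
river: ρ → (-3,48,24)
closes: descent 2, river 2
min |a| on river = 3

3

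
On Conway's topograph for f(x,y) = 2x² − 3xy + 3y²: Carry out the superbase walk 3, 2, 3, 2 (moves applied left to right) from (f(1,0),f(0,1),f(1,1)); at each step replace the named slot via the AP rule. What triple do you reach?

start (2,3,2) = (f(1,0),f(0,1),f(1,1))
replace slot 3: 2·(2+3) − 2 = 8 → (2,3,8)
replace slot 2: 2·(2+8) − 3 = 17 → (2,17,8)
replace slot 3: 2·(2+17) − 8 = 30 → (2,17,30)
replace slot 2: 2·(2+30) − 17 = 47 → (2,47,30)

2,47,30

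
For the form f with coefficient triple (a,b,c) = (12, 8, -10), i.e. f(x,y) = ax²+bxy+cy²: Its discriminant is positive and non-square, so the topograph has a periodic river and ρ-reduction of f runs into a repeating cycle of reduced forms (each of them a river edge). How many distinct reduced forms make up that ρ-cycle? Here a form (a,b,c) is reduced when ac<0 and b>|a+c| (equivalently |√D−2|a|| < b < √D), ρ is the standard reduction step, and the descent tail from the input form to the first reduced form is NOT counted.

D = 544, ⌊√D⌋ = 23
river: ρ → (-10,12,10)
river: ρ → (10,8,-12)
river: ρ → (-12,16,6)
river: ρ → (6,20,-6)
river: ρ → (-6,16,12)
river: ρ → (12,8,-10)
ρ-cycle length = 6 (tail of 0 descent steps not counted)

6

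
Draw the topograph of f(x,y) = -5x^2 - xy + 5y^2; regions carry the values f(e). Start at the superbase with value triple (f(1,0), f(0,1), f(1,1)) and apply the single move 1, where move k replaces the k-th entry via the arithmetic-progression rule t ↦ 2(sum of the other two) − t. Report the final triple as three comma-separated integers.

start (-5,5,-1) = (f(1,0),f(0,1),f(1,1))
replace slot 1: 2·(5+(-1)) − (-5) = 13 → (13,5,-1)

13,5,-1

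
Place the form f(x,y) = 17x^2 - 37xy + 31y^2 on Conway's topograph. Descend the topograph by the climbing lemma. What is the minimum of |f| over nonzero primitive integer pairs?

translate: b→-3 (≡-37 mod 34), so (17,-37,31)→(17,-3,11)
flip: (17,-3,11)→(11,3,17)
reduced (well bottom): (11,3,17) with a≤c, −a<b≤a
well minimum = a = 11

11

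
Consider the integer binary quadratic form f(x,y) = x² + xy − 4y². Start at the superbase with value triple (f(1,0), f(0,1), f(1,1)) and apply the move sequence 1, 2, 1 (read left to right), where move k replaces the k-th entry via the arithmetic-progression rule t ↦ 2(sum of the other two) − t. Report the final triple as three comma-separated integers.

start (1,-4,-2) = (f(1,0),f(0,1),f(1,1))
replace slot 1: 2·((-4)+(-2)) − 1 = -13 → (-13,-4,-2)
replace slot 2: 2·((-13)+(-2)) − (-4) = -26 → (-13,-26,-2)
replace slot 1: 2·((-26)+(-2)) − (-13) = -43 → (-43,-26,-2)

-43,-26,-2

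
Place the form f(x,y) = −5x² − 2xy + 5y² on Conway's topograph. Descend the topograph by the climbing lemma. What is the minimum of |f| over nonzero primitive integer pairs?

descent: ρ → (5,2,-5)  [lands on river]
river: ρ → (-5,8,2)
river: ρ → (2,8,-5)
river: ρ → (-5,2,5)
river: ρ → (5,8,-2)
river: ρ → (-2,8,5)
closes: descent 1, river 6
min |a| on river = 2

2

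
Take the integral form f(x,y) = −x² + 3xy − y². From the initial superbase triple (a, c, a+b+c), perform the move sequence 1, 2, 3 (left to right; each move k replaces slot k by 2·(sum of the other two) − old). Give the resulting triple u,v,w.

start (-1,-1,1) = (f(1,0),f(0,1),f(1,1))
replace slot 1: 2·((-1)+1) − (-1) = 1 → (1,-1,1)
replace slot 2: 2·(1+1) − (-1) = 5 → (1,5,1)
replace slot 3: 2·(1+5) − 1 = 11 → (1,5,11)

1,5,11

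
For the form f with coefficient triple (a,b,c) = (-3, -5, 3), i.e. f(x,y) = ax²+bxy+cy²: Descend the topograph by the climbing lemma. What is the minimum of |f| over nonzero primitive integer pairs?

descent: ρ → (3,5,-3)  [lands on river]
river: ρ → (-3,7,1)
river: ρ → (1,7,-3)
river: ρ → (-3,5,3)
river: ρ → (3,7,-1)
river: ρ → (-1,7,3)
closes: descent 1, river 6
min |a| on river = 1

1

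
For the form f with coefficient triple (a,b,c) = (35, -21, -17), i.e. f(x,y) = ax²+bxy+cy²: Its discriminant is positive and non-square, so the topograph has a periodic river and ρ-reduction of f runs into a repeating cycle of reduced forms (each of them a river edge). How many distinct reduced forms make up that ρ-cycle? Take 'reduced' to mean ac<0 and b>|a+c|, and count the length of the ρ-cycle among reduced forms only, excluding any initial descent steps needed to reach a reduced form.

D = 2821, ⌊√D⌋ = 53
descent: ρ → (-17,21,35)  [lands on river]
river: ρ → (35,49,-3)
river: ρ → (-3,53,1)
river: ρ → (1,53,-3)
river: ρ → (-3,49,35)
river: ρ → (35,21,-17)
river: ρ → (-17,47,9)
river: ρ → (9,43,-27)
river: ρ → (-27,11,25)
river: ρ → (25,39,-13)
river: ρ → (-13,39,25)
river: ρ → (25,11,-27)
river: ρ → (-27,43,9)
river: ρ → (9,47,-17)
ρ-cycle length = 14 (tail of 1 descent step not counted)

14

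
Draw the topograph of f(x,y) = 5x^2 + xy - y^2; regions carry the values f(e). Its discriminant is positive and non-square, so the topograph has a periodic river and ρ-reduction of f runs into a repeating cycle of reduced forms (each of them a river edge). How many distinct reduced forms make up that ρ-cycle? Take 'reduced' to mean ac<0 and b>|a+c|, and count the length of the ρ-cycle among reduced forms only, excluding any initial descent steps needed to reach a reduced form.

D = 21, ⌊√D⌋ = 4
descent: ρ → (-1,3,3)  [lands on river]
river: ρ → (3,3,-1)
ρ-cycle length = 2 (tail of 1 descent step not counted)

2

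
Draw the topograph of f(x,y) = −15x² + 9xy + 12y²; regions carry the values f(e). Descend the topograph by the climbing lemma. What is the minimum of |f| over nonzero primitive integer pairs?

river: ρ → (12,15,-12)
river: ρ → (-12,9,15)
river: ρ → (15,21,-6)
river: ρ → (-6,27,3)
river: ρ → (3,27,-6)
river: ρ → (-6,21,15)
river: ρ → (15,9,-12)
river: ρ → (-12,15,12)
river: ρ → (12,9,-15)
river: ρ → (-15,21,6)
river: ρ → (6,27,-3)
river: ρ → (-3,27,6)
river: ρ → (6,21,-15)
river: ρ → (-15,9,12)
closes: descent 0, river 14
min |a| on river = 3

3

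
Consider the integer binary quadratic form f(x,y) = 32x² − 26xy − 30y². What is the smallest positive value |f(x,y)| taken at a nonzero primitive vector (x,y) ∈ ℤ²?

descent: ρ → (-30,26,32)  [lands on river]
river: ρ → (32,38,-24)
river: ρ → (-24,58,12)
river: ρ → (12,62,-14)
river: ρ → (-14,50,36)
river: ρ → (36,22,-28)
river: ρ → (-28,34,30)
river: ρ → (30,26,-32)
river: ρ → (-32,38,24)
river: ρ → (24,58,-12)
river: ρ → (-12,62,14)
river: ρ → (14,50,-36)
river: ρ → (-36,22,28)
river: ρ → (28,34,-30)
closes: descent 1, river 14
min |a| on river = 12

12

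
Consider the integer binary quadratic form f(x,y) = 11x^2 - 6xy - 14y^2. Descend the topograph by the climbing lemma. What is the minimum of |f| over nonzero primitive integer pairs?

descent: ρ → (-14,6,11)  [lands on river]
river: ρ → (11,16,-9)
river: ρ → (-9,20,7)
river: ρ → (7,22,-6)
river: ρ → (-6,14,19)
river: ρ → (19,24,-1)
river: ρ → (-1,24,19)
river: ρ → (19,14,-6)
river: ρ → (-6,22,7)
river: ρ → (7,20,-9)
river: ρ → (-9,16,11)
river: ρ → (11,6,-14)
river: ρ → (-14,22,3)
river: ρ → (3,20,-21)
river: ρ → (-21,22,2)
river: ρ → (2,22,-21)
river: ρ → (-21,20,3)
river: ρ → (3,22,-14)
closes: descent 1, river 18
min |a| on river = 1

1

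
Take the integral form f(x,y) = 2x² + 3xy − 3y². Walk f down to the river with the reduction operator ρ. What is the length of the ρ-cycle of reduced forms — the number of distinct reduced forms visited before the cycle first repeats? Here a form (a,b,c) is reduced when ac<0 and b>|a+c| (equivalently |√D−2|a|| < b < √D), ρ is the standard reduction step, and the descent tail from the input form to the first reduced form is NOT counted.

D = 33, ⌊√D⌋ = 5
river: ρ → (-3,3,2)
river: ρ → (2,5,-1)
river: ρ → (-1,5,2)
river: ρ → (2,3,-3)
ρ-cycle length = 4 (tail of 0 descent steps not counted)

4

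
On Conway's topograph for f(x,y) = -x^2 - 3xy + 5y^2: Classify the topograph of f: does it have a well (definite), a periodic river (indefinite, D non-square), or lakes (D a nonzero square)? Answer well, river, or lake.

D = b²−4ac = (-3)² − 4·(-1)·5 = 29
D > 0 non-square ⇒ indefinite ⇒ periodic river

river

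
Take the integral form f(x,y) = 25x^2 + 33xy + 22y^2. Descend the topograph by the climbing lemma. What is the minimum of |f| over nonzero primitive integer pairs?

translate: b→-17 (≡33 mod 50), so (25,33,22)→(25,-17,14)
flip: (25,-17,14)→(14,17,25)
translate: b→-11 (≡17 mod 28), so (14,17,25)→(14,-11,22)
reduced (well bottom): (14,-11,22) with a≤c, −a<b≤a
well minimum = a = 14

14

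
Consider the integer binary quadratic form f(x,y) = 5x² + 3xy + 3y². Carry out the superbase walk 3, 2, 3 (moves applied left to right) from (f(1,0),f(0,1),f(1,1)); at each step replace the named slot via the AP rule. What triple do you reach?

start (5,3,11) = (f(1,0),f(0,1),f(1,1))
replace slot 3: 2·(5+3) − 11 = 5 → (5,3,5)
replace slot 2: 2·(5+5) − 3 = 17 → (5,17,5)
replace slot 3: 2·(5+17) − 5 = 39 → (5,17,39)

5,17,39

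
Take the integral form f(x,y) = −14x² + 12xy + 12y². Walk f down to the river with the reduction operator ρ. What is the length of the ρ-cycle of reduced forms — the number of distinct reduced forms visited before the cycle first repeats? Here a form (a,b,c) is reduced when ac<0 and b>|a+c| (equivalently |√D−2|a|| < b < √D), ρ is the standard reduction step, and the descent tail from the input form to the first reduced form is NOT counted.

D = 816, ⌊√D⌋ = 28
river: ρ → (12,12,-14)
river: ρ → (-14,16,10)
river: ρ → (10,24,-6)
river: ρ → (-6,24,10)
river: ρ → (10,16,-14)
river: ρ → (-14,12,12)
ρ-cycle length = 6 (tail of 0 descent steps not counted)

6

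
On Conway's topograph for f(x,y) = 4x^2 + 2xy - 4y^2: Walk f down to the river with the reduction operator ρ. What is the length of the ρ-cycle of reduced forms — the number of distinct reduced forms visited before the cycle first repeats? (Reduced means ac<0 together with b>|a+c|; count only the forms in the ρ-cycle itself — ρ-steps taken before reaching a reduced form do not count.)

D = 68, ⌊√D⌋ = 8
river: ρ → (-4,6,2)
river: ρ → (2,6,-4)
river: ρ → (-4,2,4)
river: ρ → (4,6,-2)
river: ρ → (-2,6,4)
river: ρ → (4,2,-4)
ρ-cycle length = 6 (tail of 0 descent steps not counted)

6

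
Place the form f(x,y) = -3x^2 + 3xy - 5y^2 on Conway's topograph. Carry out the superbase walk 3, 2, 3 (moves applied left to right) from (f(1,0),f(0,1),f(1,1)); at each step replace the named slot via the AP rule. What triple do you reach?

start (-3,-5,-5) = (f(1,0),f(0,1),f(1,1))
replace slot 3: 2·((-3)+(-5)) − (-5) = -11 → (-3,-5,-11)
replace slot 2: 2·((-3)+(-11)) − (-5) = -23 → (-3,-23,-11)
replace slot 3: 2·((-3)+(-23)) − (-11) = -41 → (-3,-23,-41)

-3,-23,-41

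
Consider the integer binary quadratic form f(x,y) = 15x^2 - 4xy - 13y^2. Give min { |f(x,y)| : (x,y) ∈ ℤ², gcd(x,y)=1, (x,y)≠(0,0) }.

descent: ρ → (-13,4,15)  [lands on river]
river: ρ → (15,26,-2)
river: ρ → (-2,26,15)
river: ρ → (15,4,-13)
river: ρ → (-13,22,6)
river: ρ → (6,26,-5)
river: ρ → (-5,24,11)
river: ρ → (11,20,-9)
river: ρ → (-9,16,15)
river: ρ → (15,14,-10)
river: ρ → (-10,26,3)
river: ρ → (3,28,-1)
river: ρ → (-1,28,3)
river: ρ → (3,26,-10)
river: ρ → (-10,14,15)
river: ρ → (15,16,-9)
river: ρ → (-9,20,11)
river: ρ → (11,24,-5)
river: ρ → (-5,26,6)
river: ρ → (6,22,-13)
closes: descent 1, river 20
min |a| on river = 1

1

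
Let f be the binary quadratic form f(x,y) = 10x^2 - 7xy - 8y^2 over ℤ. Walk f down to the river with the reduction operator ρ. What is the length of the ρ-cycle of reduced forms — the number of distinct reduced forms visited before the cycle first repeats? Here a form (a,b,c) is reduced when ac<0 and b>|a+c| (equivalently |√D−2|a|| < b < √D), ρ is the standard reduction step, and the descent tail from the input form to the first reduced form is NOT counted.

D = 369, ⌊√D⌋ = 19
descent: ρ → (-8,7,10)  [lands on river]
river: ρ → (10,13,-5)
river: ρ → (-5,17,4)
river: ρ → (4,15,-9)
river: ρ → (-9,3,10)
river: ρ → (10,17,-2)
river: ρ → (-2,19,1)
river: ρ → (1,19,-2)
river: ρ → (-2,17,10)
river: ρ → (10,3,-9)
river: ρ → (-9,15,4)
river: ρ → (4,17,-5)
river: ρ → (-5,13,10)
river: ρ → (10,7,-8)
river: ρ → (-8,9,9)
river: ρ → (9,9,-8)
ρ-cycle length = 16 (tail of 1 descent step not counted)

16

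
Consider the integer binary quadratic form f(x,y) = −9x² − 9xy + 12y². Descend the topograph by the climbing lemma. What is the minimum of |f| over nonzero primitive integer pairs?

descent: ρ → (12,9,-9)  [lands on river]
river: ρ → (-9,9,12)
river: ρ → (12,15,-6)
river: ρ → (-6,21,3)
river: ρ → (3,21,-6)
river: ρ → (-6,15,12)
closes: descent 1, river 6
min |a| on river = 3

3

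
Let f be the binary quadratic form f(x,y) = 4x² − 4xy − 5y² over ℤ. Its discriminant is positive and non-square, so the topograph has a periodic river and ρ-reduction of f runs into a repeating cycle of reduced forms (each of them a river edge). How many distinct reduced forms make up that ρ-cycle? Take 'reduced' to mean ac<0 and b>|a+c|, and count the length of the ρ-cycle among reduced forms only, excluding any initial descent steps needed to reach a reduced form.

D = 96, ⌊√D⌋ = 9
descent: ρ → (-5,4,4)  [lands on river]
river: ρ → (4,4,-5)
river: ρ → (-5,6,3)
river: ρ → (3,6,-5)
ρ-cycle length = 4 (tail of 1 descent step not counted)

4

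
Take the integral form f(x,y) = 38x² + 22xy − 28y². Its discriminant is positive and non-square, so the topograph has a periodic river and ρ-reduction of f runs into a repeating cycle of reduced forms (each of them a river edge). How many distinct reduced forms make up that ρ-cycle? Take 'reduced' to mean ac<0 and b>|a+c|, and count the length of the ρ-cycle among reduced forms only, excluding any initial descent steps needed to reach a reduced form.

D = 4740, ⌊√D⌋ = 68
river: ρ → (-28,34,32)
river: ρ → (32,30,-30)
river: ρ → (-30,30,32)
river: ρ → (32,34,-28)
river: ρ → (-28,22,38)
river: ρ → (38,54,-12)
river: ρ → (-12,66,8)
river: ρ → (8,62,-28)
river: ρ → (-28,50,20)
river: ρ → (20,30,-48)
river: ρ → (-48,66,2)
river: ρ → (2,66,-48)
river: ρ → (-48,30,20)
river: ρ → (20,50,-28)
river: ρ → (-28,62,8)
river: ρ → (8,66,-12)
river: ρ → (-12,54,38)
river: ρ → (38,22,-28)
ρ-cycle length = 18 (tail of 0 descent steps not counted)

18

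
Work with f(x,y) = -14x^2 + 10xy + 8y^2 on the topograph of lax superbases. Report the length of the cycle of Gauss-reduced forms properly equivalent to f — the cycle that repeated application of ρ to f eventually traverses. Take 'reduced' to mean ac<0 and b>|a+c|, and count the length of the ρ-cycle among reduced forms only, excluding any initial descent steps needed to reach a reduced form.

D = 548, ⌊√D⌋ = 23
river: ρ → (8,22,-2)
river: ρ → (-2,22,8)
river: ρ → (8,10,-14)
river: ρ → (-14,18,4)
river: ρ → (4,22,-4)
river: ρ → (-4,18,14)
river: ρ → (14,10,-8)
river: ρ → (-8,22,2)
river: ρ → (2,22,-8)
river: ρ → (-8,10,14)
river: ρ → (14,18,-4)
river: ρ → (-4,22,4)
river: ρ → (4,18,-14)
river: ρ → (-14,10,8)
ρ-cycle length = 14 (tail of 0 descent steps not counted)

14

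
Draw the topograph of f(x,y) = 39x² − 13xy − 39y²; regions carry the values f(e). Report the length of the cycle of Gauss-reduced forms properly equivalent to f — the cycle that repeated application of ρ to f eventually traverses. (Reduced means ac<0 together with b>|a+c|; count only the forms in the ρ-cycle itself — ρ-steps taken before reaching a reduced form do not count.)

D = 6253, ⌊√D⌋ = 79
descent: ρ → (-39,13,39)  [lands on river]
river: ρ → (39,65,-13)
river: ρ → (-13,65,39)
river: ρ → (39,13,-39)
river: ρ → (-39,65,13)
river: ρ → (13,65,-39)
ρ-cycle length = 6 (tail of 1 descent step not counted)

6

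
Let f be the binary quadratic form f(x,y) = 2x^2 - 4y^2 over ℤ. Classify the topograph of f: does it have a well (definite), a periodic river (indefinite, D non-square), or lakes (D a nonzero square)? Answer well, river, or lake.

D = b²−4ac = 0² − 4·2·(-4) = 32
D > 0 non-square ⇒ indefinite ⇒ periodic river

river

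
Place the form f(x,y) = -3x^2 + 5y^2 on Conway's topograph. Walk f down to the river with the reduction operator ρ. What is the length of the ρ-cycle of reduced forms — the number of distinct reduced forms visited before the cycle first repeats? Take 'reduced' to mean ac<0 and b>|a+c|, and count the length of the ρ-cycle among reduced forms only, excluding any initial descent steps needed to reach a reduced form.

D = 60, ⌊√D⌋ = 7
descent: ρ → (5,0,-3)
descent: ρ → (-3,6,2)  [lands on river]
river: ρ → (2,6,-3)
ρ-cycle length = 2 (tail of 2 descent steps not counted)

2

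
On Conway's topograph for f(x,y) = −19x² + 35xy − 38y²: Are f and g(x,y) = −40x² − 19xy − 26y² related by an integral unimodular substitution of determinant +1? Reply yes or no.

D₁ = -1663, D₂ = -3799
discriminants differ ⇒ not SL₂(ℤ)-equivalent

no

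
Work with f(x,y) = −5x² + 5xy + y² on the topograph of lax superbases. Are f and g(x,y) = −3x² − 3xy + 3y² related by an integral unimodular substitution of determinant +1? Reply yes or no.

D₁ = 45, D₂ = 45
river cycle of f (length 2): (1, 5, -5), (-5, 5, 1)
river cycle of g (length 2): (3, 3, -3), (-3, 3, 3)
cycles differ ⇒ inequivalent

no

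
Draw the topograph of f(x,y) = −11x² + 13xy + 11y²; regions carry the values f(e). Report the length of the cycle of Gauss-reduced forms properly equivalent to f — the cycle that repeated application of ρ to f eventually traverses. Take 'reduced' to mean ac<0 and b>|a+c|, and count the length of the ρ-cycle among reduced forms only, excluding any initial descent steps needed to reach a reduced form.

D = 653, ⌊√D⌋ = 25
river: ρ → (11,9,-13)
river: ρ → (-13,17,7)
river: ρ → (7,25,-1)
river: ρ → (-1,25,7)
river: ρ → (7,17,-13)
river: ρ → (-13,9,11)
river: ρ → (11,13,-11)
river: ρ → (-11,9,13)
river: ρ → (13,17,-7)
river: ρ → (-7,25,1)
river: ρ → (1,25,-7)
river: ρ → (-7,17,13)
river: ρ → (13,9,-11)
river: ρ → (-11,13,11)
ρ-cycle length = 14 (tail of 0 descent steps not counted)

14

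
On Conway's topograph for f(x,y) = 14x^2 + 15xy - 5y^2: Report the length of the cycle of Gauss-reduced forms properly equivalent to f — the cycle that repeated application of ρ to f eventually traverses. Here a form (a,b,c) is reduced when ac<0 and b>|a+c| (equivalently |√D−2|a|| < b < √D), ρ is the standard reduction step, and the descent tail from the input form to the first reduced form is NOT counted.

D = 505, ⌊√D⌋ = 22
river: ρ → (-5,15,14)
river: ρ → (14,13,-6)
river: ρ → (-6,11,16)
river: ρ → (16,21,-1)
river: ρ → (-1,21,16)
river: ρ → (16,11,-6)
river: ρ → (-6,13,14)
river: ρ → (14,15,-5)
ρ-cycle length = 8 (tail of 0 descent steps not counted)

8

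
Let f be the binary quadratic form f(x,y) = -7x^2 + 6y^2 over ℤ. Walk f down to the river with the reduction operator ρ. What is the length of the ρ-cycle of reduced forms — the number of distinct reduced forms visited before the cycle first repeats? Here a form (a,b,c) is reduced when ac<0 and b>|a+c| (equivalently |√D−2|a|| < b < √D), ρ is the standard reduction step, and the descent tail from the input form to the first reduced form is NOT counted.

D = 168, ⌊√D⌋ = 12
descent: ρ → (6,12,-1)  [lands on river]
river: ρ → (-1,12,6)
ρ-cycle length = 2 (tail of 1 descent step not counted)

2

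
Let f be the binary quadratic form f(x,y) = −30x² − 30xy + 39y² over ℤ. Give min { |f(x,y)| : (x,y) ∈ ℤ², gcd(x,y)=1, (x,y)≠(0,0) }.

descent: ρ → (39,30,-30)  [lands on river]
river: ρ → (-30,30,39)
river: ρ → (39,48,-21)
river: ρ → (-21,36,51)
river: ρ → (51,66,-6)
river: ρ → (-6,66,51)
river: ρ → (51,36,-21)
river: ρ → (-21,48,39)
closes: descent 1, river 8
min |a| on river = 6

6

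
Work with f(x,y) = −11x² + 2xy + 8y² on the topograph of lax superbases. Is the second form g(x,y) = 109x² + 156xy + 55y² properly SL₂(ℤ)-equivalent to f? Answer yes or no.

D₁ = 356, D₂ = 356
river cycle of f (length 10): (8, 14, -5), (-5, 16, 5), (5, 14, -8), (-8, 18, 1), (1, 18, -8), (-8, 14, 5), (5, 16, -5), (-5, 14, 8), (8, 18, -1), (-1, 18, 8)
river cycle of g (length 10): (8, 14, -5), (-5, 16, 5), (5, 14, -8), (-8, 18, 1), (1, 18, -8), (-8, 14, 5), (5, 16, -5), (-5, 14, 8), (8, 18, -1), (-1, 18, 8)
cycles coincide ⇒ equivalent

yes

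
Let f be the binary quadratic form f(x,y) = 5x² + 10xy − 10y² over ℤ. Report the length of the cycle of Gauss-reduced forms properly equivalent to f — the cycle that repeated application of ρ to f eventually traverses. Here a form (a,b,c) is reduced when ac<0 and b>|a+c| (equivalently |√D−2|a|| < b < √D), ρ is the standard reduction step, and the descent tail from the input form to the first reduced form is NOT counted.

D = 300, ⌊√D⌋ = 17
river: ρ → (-10,10,5)
river: ρ → (5,10,-10)
ρ-cycle length = 2 (tail of 0 descent steps not counted)

2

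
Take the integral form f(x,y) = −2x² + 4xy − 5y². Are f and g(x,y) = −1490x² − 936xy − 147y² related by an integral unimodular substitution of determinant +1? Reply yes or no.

D₁ = -24, D₂ = -24
f is negative-definite; reduce −f:
−f: translate: b→0 (≡-4 mod 4), so (2,-4,5)→(2,0,3)
−f: reduced (well bottom): (2,0,3) with a≤c, −a<b≤a
flip sign back: reduced form of f is (-2,0,-3)
g is negative-definite; reduce −g:
−g: flip: (1490,936,147)→(147,-936,1490)
−g: translate: b→-54 (≡-936 mod 294), so (147,-936,1490)→(147,-54,5)
−g: flip: (147,-54,5)→(5,54,147)
−g: translate: b→4 (≡54 mod 10), so (5,54,147)→(5,4,2)
−g: flip: (5,4,2)→(2,-4,5)
−g: translate: b→0 (≡-4 mod 4), so (2,-4,5)→(2,0,3)
−g: reduced (well bottom): (2,0,3) with a≤c, −a<b≤a
flip sign back: reduced form of g is (-2,0,-3)
reduced forms (-2, 0, -3) vs (-2, 0, -3) ⇒ equivalent

yes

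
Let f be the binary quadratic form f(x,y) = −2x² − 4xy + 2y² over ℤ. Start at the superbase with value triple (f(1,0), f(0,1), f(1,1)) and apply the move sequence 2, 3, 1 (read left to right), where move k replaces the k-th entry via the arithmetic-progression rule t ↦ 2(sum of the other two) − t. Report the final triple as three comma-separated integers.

start (-2,2,-4) = (f(1,0),f(0,1),f(1,1))
replace slot 2: 2·((-2)+(-4)) − 2 = -14 → (-2,-14,-4)
replace slot 3: 2·((-2)+(-14)) − (-4) = -28 → (-2,-14,-28)
replace slot 1: 2·((-14)+(-28)) − (-2) = -82 → (-82,-14,-28)

-82,-14,-28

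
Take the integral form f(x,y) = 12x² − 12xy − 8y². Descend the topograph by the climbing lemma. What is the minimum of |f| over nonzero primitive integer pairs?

descent: ρ → (-8,12,12)  [lands on river]
river: ρ → (12,12,-8)
river: ρ → (-8,20,4)
river: ρ → (4,20,-8)
closes: descent 1, river 4
min |a| on river = 4

4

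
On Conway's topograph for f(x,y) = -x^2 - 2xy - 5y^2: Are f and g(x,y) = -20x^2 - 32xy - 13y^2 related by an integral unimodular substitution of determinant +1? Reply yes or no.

D₁ = -16, D₂ = -16
f is negative-definite; reduce −f:
−f: translate: b→0 (≡2 mod 2), so (1,2,5)→(1,0,4)
−f: reduced (well bottom): (1,0,4) with a≤c, −a<b≤a
flip sign back: reduced form of f is (-1,0,-4)
g is negative-definite; reduce −g:
−g: translate: b→-8 (≡32 mod 40), so (20,32,13)→(20,-8,1)
−g: flip: (20,-8,1)→(1,8,20)
−g: translate: b→0 (≡8 mod 2), so (1,8,20)→(1,0,4)
−g: reduced (well bottom): (1,0,4) with a≤c, −a<b≤a
flip sign back: reduced form of g is (-1,0,-4)
reduced forms (-1, 0, -4) vs (-1, 0, -4) ⇒ equivalent

yes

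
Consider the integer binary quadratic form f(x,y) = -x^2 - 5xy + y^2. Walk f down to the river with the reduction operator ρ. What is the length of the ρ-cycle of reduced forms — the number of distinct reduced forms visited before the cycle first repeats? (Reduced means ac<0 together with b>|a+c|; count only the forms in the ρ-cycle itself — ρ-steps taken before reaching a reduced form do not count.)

D = 29, ⌊√D⌋ = 5
descent: ρ → (1,5,-1)  [lands on river]
river: ρ → (-1,5,1)
ρ-cycle length = 2 (tail of 1 descent step not counted)

2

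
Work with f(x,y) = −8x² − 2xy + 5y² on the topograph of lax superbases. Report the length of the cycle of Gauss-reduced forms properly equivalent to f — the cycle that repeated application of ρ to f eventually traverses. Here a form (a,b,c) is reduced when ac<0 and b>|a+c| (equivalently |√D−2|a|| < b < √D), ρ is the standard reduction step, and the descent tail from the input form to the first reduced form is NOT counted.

D = 164, ⌊√D⌋ = 12
descent: ρ → (5,12,-1)  [lands on river]
river: ρ → (-1,12,5)
river: ρ → (5,8,-5)
river: ρ → (-5,12,1)
river: ρ → (1,12,-5)
river: ρ → (-5,8,5)
ρ-cycle length = 6 (tail of 1 descent step not counted)

6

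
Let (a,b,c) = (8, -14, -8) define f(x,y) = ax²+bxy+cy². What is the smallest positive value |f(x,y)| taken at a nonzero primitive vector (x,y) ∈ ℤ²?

descent: ρ → (-8,14,8)  [lands on river]
river: ρ → (8,18,-4)
river: ρ → (-4,14,16)
river: ρ → (16,18,-2)
river: ρ → (-2,18,16)
river: ρ → (16,14,-4)
river: ρ → (-4,18,8)
river: ρ → (8,14,-8)
river: ρ → (-8,18,4)
river: ρ → (4,14,-16)
river: ρ → (-16,18,2)
river: ρ → (2,18,-16)
river: ρ → (-16,14,4)
river: ρ → (4,18,-8)
closes: descent 1, river 14
min |a| on river = 2

2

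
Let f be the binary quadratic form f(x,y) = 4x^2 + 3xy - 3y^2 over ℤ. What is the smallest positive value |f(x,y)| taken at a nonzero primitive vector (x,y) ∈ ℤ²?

river: ρ → (-3,3,4)
river: ρ → (4,5,-2)
river: ρ → (-2,7,1)
river: ρ → (1,7,-2)
river: ρ → (-2,5,4)
river: ρ → (4,3,-3)
closes: descent 0, river 6
min |a| on river = 1

1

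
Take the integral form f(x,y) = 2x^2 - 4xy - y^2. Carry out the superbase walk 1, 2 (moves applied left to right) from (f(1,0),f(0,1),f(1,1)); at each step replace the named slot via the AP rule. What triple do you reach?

start (2,-1,-3) = (f(1,0),f(0,1),f(1,1))
replace slot 1: 2·((-1)+(-3)) − 2 = -10 → (-10,-1,-3)
replace slot 2: 2·((-10)+(-3)) − (-1) = -25 → (-10,-25,-3)

-10,-25,-3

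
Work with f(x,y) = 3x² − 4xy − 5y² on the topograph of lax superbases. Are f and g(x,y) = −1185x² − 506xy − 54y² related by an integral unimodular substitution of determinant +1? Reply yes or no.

D₁ = 76, D₂ = 76
river cycle of f (length 6): (-5, 4, 3), (3, 8, -1), (-1, 8, 3), (3, 4, -5), (-5, 6, 2), (2, 6, -5)
river cycle of g (length 6): (-5, 4, 3), (3, 8, -1), (-1, 8, 3), (3, 4, -5), (-5, 6, 2), (2, 6, -5)
cycles coincide ⇒ equivalent

yes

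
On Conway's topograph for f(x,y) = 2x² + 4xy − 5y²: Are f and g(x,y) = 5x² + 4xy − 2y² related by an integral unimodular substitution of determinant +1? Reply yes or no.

D₁ = 56, D₂ = 56
river cycle of f (length 4): (-5, 6, 1), (1, 6, -5), (-5, 4, 2), (2, 4, -5)
river cycle of g (length 4): (-2, 4, 5), (5, 6, -1), (-1, 6, 5), (5, 4, -2)
cycles differ ⇒ inequivalent

no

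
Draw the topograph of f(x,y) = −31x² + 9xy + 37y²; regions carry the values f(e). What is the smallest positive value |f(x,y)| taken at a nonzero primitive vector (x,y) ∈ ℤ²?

river: ρ → (37,65,-3)
river: ρ → (-3,67,15)
river: ρ → (15,53,-31)
river: ρ → (-31,9,37)
closes: descent 0, river 4
min |a| on river = 3

3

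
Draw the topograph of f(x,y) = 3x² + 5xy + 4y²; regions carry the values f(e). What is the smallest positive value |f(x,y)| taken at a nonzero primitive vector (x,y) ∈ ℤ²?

translate: b→-1 (≡5 mod 6), so (3,5,4)→(3,-1,2)
flip: (3,-1,2)→(2,1,3)
reduced (well bottom): (2,1,3) with a≤c, −a<b≤a
well minimum = a = 2

2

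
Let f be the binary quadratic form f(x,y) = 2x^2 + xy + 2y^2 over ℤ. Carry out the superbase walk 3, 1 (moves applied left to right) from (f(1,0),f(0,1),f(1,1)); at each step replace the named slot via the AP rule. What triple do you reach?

start (2,2,5) = (f(1,0),f(0,1),f(1,1))
replace slot 3: 2·(2+2) − 5 = 3 → (2,2,3)
replace slot 1: 2·(2+3) − 2 = 8 → (8,2,3)

8,2,3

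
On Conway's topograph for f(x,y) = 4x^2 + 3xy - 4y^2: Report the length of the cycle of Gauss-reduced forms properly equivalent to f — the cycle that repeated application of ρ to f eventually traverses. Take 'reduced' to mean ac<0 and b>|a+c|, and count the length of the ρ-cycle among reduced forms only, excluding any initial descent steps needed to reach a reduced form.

D = 73, ⌊√D⌋ = 8
river: ρ → (-4,5,3)
river: ρ → (3,7,-2)
river: ρ → (-2,5,6)
river: ρ → (6,7,-1)
river: ρ → (-1,7,6)
river: ρ → (6,5,-2)
river: ρ → (-2,7,3)
river: ρ → (3,5,-4)
river: ρ → (-4,3,4)
river: ρ → (4,5,-3)
river: ρ → (-3,7,2)
river: ρ → (2,5,-6)
river: ρ → (-6,7,1)
river: ρ → (1,7,-6)
river: ρ → (-6,5,2)
river: ρ → (2,7,-3)
river: ρ → (-3,5,4)
river: ρ → (4,3,-4)
ρ-cycle length = 18 (tail of 0 descent steps not counted)

18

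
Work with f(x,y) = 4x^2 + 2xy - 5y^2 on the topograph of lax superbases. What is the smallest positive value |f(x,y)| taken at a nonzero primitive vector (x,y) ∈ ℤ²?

river: ρ → (-5,8,1)
river: ρ → (1,8,-5)
river: ρ → (-5,2,4)
river: ρ → (4,6,-3)
river: ρ → (-3,6,4)
river: ρ → (4,2,-5)
closes: descent 0, river 6
min |a| on river = 1

1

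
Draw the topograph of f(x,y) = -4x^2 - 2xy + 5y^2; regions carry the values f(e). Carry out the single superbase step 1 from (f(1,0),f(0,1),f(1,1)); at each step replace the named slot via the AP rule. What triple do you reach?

start (-4,5,-1) = (f(1,0),f(0,1),f(1,1))
replace slot 1: 2·(5+(-1)) − (-4) = 12 → (12,5,-1)

12,5,-1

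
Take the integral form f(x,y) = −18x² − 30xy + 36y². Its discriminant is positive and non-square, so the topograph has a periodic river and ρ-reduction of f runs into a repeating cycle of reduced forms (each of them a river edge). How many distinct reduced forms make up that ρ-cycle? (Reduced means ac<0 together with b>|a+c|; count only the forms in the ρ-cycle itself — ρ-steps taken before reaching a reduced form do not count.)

D = 3492, ⌊√D⌋ = 59
descent: ρ → (36,30,-18)  [lands on river]
river: ρ → (-18,42,24)
river: ρ → (24,54,-6)
river: ρ → (-6,54,24)
river: ρ → (24,42,-18)
river: ρ → (-18,30,36)
river: ρ → (36,42,-12)
river: ρ → (-12,54,12)
river: ρ → (12,42,-36)
river: ρ → (-36,30,18)
river: ρ → (18,42,-24)
river: ρ → (-24,54,6)
river: ρ → (6,54,-24)
river: ρ → (-24,42,18)
river: ρ → (18,30,-36)
river: ρ → (-36,42,12)
river: ρ → (12,54,-12)
river: ρ → (-12,42,36)
ρ-cycle length = 18 (tail of 1 descent step not counted)

18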